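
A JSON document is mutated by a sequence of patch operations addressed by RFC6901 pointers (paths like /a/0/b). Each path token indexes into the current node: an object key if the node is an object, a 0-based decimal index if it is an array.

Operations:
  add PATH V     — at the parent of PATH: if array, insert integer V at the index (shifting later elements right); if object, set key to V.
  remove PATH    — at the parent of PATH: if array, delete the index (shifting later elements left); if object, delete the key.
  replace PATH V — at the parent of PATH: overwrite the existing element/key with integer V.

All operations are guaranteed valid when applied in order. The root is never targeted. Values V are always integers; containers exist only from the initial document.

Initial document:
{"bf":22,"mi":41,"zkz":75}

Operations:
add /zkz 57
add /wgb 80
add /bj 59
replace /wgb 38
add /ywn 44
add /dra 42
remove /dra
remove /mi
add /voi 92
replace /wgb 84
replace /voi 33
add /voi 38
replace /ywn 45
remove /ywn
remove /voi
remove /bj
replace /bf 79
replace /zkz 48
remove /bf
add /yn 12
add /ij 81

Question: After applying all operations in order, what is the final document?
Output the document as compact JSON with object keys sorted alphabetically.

After op 1 (add /zkz 57): {"bf":22,"mi":41,"zkz":57}
After op 2 (add /wgb 80): {"bf":22,"mi":41,"wgb":80,"zkz":57}
After op 3 (add /bj 59): {"bf":22,"bj":59,"mi":41,"wgb":80,"zkz":57}
After op 4 (replace /wgb 38): {"bf":22,"bj":59,"mi":41,"wgb":38,"zkz":57}
After op 5 (add /ywn 44): {"bf":22,"bj":59,"mi":41,"wgb":38,"ywn":44,"zkz":57}
After op 6 (add /dra 42): {"bf":22,"bj":59,"dra":42,"mi":41,"wgb":38,"ywn":44,"zkz":57}
After op 7 (remove /dra): {"bf":22,"bj":59,"mi":41,"wgb":38,"ywn":44,"zkz":57}
After op 8 (remove /mi): {"bf":22,"bj":59,"wgb":38,"ywn":44,"zkz":57}
After op 9 (add /voi 92): {"bf":22,"bj":59,"voi":92,"wgb":38,"ywn":44,"zkz":57}
After op 10 (replace /wgb 84): {"bf":22,"bj":59,"voi":92,"wgb":84,"ywn":44,"zkz":57}
After op 11 (replace /voi 33): {"bf":22,"bj":59,"voi":33,"wgb":84,"ywn":44,"zkz":57}
After op 12 (add /voi 38): {"bf":22,"bj":59,"voi":38,"wgb":84,"ywn":44,"zkz":57}
After op 13 (replace /ywn 45): {"bf":22,"bj":59,"voi":38,"wgb":84,"ywn":45,"zkz":57}
After op 14 (remove /ywn): {"bf":22,"bj":59,"voi":38,"wgb":84,"zkz":57}
After op 15 (remove /voi): {"bf":22,"bj":59,"wgb":84,"zkz":57}
After op 16 (remove /bj): {"bf":22,"wgb":84,"zkz":57}
After op 17 (replace /bf 79): {"bf":79,"wgb":84,"zkz":57}
After op 18 (replace /zkz 48): {"bf":79,"wgb":84,"zkz":48}
After op 19 (remove /bf): {"wgb":84,"zkz":48}
After op 20 (add /yn 12): {"wgb":84,"yn":12,"zkz":48}
After op 21 (add /ij 81): {"ij":81,"wgb":84,"yn":12,"zkz":48}

Answer: {"ij":81,"wgb":84,"yn":12,"zkz":48}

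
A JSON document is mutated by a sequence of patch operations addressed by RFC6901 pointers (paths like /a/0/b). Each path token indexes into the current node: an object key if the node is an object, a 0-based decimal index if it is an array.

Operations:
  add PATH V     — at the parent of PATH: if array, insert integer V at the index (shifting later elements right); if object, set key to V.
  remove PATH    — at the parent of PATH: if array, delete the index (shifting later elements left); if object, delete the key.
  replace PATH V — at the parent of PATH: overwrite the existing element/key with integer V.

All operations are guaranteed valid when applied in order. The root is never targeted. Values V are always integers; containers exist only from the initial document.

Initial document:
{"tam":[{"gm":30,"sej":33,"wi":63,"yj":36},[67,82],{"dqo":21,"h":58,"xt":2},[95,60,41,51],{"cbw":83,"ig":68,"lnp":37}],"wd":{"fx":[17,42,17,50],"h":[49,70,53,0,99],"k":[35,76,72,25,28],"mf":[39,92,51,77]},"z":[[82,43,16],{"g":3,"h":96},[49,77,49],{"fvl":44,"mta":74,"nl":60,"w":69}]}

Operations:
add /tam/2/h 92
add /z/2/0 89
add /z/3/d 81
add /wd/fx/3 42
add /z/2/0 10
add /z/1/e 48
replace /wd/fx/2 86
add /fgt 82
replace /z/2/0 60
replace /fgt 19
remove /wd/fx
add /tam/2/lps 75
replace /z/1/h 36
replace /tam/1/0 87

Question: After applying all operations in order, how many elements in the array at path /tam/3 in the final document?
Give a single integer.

Answer: 4

Derivation:
After op 1 (add /tam/2/h 92): {"tam":[{"gm":30,"sej":33,"wi":63,"yj":36},[67,82],{"dqo":21,"h":92,"xt":2},[95,60,41,51],{"cbw":83,"ig":68,"lnp":37}],"wd":{"fx":[17,42,17,50],"h":[49,70,53,0,99],"k":[35,76,72,25,28],"mf":[39,92,51,77]},"z":[[82,43,16],{"g":3,"h":96},[49,77,49],{"fvl":44,"mta":74,"nl":60,"w":69}]}
After op 2 (add /z/2/0 89): {"tam":[{"gm":30,"sej":33,"wi":63,"yj":36},[67,82],{"dqo":21,"h":92,"xt":2},[95,60,41,51],{"cbw":83,"ig":68,"lnp":37}],"wd":{"fx":[17,42,17,50],"h":[49,70,53,0,99],"k":[35,76,72,25,28],"mf":[39,92,51,77]},"z":[[82,43,16],{"g":3,"h":96},[89,49,77,49],{"fvl":44,"mta":74,"nl":60,"w":69}]}
After op 3 (add /z/3/d 81): {"tam":[{"gm":30,"sej":33,"wi":63,"yj":36},[67,82],{"dqo":21,"h":92,"xt":2},[95,60,41,51],{"cbw":83,"ig":68,"lnp":37}],"wd":{"fx":[17,42,17,50],"h":[49,70,53,0,99],"k":[35,76,72,25,28],"mf":[39,92,51,77]},"z":[[82,43,16],{"g":3,"h":96},[89,49,77,49],{"d":81,"fvl":44,"mta":74,"nl":60,"w":69}]}
After op 4 (add /wd/fx/3 42): {"tam":[{"gm":30,"sej":33,"wi":63,"yj":36},[67,82],{"dqo":21,"h":92,"xt":2},[95,60,41,51],{"cbw":83,"ig":68,"lnp":37}],"wd":{"fx":[17,42,17,42,50],"h":[49,70,53,0,99],"k":[35,76,72,25,28],"mf":[39,92,51,77]},"z":[[82,43,16],{"g":3,"h":96},[89,49,77,49],{"d":81,"fvl":44,"mta":74,"nl":60,"w":69}]}
After op 5 (add /z/2/0 10): {"tam":[{"gm":30,"sej":33,"wi":63,"yj":36},[67,82],{"dqo":21,"h":92,"xt":2},[95,60,41,51],{"cbw":83,"ig":68,"lnp":37}],"wd":{"fx":[17,42,17,42,50],"h":[49,70,53,0,99],"k":[35,76,72,25,28],"mf":[39,92,51,77]},"z":[[82,43,16],{"g":3,"h":96},[10,89,49,77,49],{"d":81,"fvl":44,"mta":74,"nl":60,"w":69}]}
After op 6 (add /z/1/e 48): {"tam":[{"gm":30,"sej":33,"wi":63,"yj":36},[67,82],{"dqo":21,"h":92,"xt":2},[95,60,41,51],{"cbw":83,"ig":68,"lnp":37}],"wd":{"fx":[17,42,17,42,50],"h":[49,70,53,0,99],"k":[35,76,72,25,28],"mf":[39,92,51,77]},"z":[[82,43,16],{"e":48,"g":3,"h":96},[10,89,49,77,49],{"d":81,"fvl":44,"mta":74,"nl":60,"w":69}]}
After op 7 (replace /wd/fx/2 86): {"tam":[{"gm":30,"sej":33,"wi":63,"yj":36},[67,82],{"dqo":21,"h":92,"xt":2},[95,60,41,51],{"cbw":83,"ig":68,"lnp":37}],"wd":{"fx":[17,42,86,42,50],"h":[49,70,53,0,99],"k":[35,76,72,25,28],"mf":[39,92,51,77]},"z":[[82,43,16],{"e":48,"g":3,"h":96},[10,89,49,77,49],{"d":81,"fvl":44,"mta":74,"nl":60,"w":69}]}
After op 8 (add /fgt 82): {"fgt":82,"tam":[{"gm":30,"sej":33,"wi":63,"yj":36},[67,82],{"dqo":21,"h":92,"xt":2},[95,60,41,51],{"cbw":83,"ig":68,"lnp":37}],"wd":{"fx":[17,42,86,42,50],"h":[49,70,53,0,99],"k":[35,76,72,25,28],"mf":[39,92,51,77]},"z":[[82,43,16],{"e":48,"g":3,"h":96},[10,89,49,77,49],{"d":81,"fvl":44,"mta":74,"nl":60,"w":69}]}
After op 9 (replace /z/2/0 60): {"fgt":82,"tam":[{"gm":30,"sej":33,"wi":63,"yj":36},[67,82],{"dqo":21,"h":92,"xt":2},[95,60,41,51],{"cbw":83,"ig":68,"lnp":37}],"wd":{"fx":[17,42,86,42,50],"h":[49,70,53,0,99],"k":[35,76,72,25,28],"mf":[39,92,51,77]},"z":[[82,43,16],{"e":48,"g":3,"h":96},[60,89,49,77,49],{"d":81,"fvl":44,"mta":74,"nl":60,"w":69}]}
After op 10 (replace /fgt 19): {"fgt":19,"tam":[{"gm":30,"sej":33,"wi":63,"yj":36},[67,82],{"dqo":21,"h":92,"xt":2},[95,60,41,51],{"cbw":83,"ig":68,"lnp":37}],"wd":{"fx":[17,42,86,42,50],"h":[49,70,53,0,99],"k":[35,76,72,25,28],"mf":[39,92,51,77]},"z":[[82,43,16],{"e":48,"g":3,"h":96},[60,89,49,77,49],{"d":81,"fvl":44,"mta":74,"nl":60,"w":69}]}
After op 11 (remove /wd/fx): {"fgt":19,"tam":[{"gm":30,"sej":33,"wi":63,"yj":36},[67,82],{"dqo":21,"h":92,"xt":2},[95,60,41,51],{"cbw":83,"ig":68,"lnp":37}],"wd":{"h":[49,70,53,0,99],"k":[35,76,72,25,28],"mf":[39,92,51,77]},"z":[[82,43,16],{"e":48,"g":3,"h":96},[60,89,49,77,49],{"d":81,"fvl":44,"mta":74,"nl":60,"w":69}]}
After op 12 (add /tam/2/lps 75): {"fgt":19,"tam":[{"gm":30,"sej":33,"wi":63,"yj":36},[67,82],{"dqo":21,"h":92,"lps":75,"xt":2},[95,60,41,51],{"cbw":83,"ig":68,"lnp":37}],"wd":{"h":[49,70,53,0,99],"k":[35,76,72,25,28],"mf":[39,92,51,77]},"z":[[82,43,16],{"e":48,"g":3,"h":96},[60,89,49,77,49],{"d":81,"fvl":44,"mta":74,"nl":60,"w":69}]}
After op 13 (replace /z/1/h 36): {"fgt":19,"tam":[{"gm":30,"sej":33,"wi":63,"yj":36},[67,82],{"dqo":21,"h":92,"lps":75,"xt":2},[95,60,41,51],{"cbw":83,"ig":68,"lnp":37}],"wd":{"h":[49,70,53,0,99],"k":[35,76,72,25,28],"mf":[39,92,51,77]},"z":[[82,43,16],{"e":48,"g":3,"h":36},[60,89,49,77,49],{"d":81,"fvl":44,"mta":74,"nl":60,"w":69}]}
After op 14 (replace /tam/1/0 87): {"fgt":19,"tam":[{"gm":30,"sej":33,"wi":63,"yj":36},[87,82],{"dqo":21,"h":92,"lps":75,"xt":2},[95,60,41,51],{"cbw":83,"ig":68,"lnp":37}],"wd":{"h":[49,70,53,0,99],"k":[35,76,72,25,28],"mf":[39,92,51,77]},"z":[[82,43,16],{"e":48,"g":3,"h":36},[60,89,49,77,49],{"d":81,"fvl":44,"mta":74,"nl":60,"w":69}]}
Size at path /tam/3: 4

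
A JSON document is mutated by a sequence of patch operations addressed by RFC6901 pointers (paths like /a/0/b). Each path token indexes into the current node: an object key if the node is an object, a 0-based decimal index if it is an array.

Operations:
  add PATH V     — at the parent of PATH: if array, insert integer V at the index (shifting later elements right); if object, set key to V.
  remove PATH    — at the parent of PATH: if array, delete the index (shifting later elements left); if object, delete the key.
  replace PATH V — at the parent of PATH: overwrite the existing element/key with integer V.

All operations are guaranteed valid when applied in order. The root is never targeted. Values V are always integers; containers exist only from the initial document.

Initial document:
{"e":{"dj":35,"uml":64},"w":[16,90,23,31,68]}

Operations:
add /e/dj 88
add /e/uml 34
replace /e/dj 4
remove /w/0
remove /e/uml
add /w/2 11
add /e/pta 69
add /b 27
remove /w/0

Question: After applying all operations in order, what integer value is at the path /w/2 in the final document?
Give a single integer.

After op 1 (add /e/dj 88): {"e":{"dj":88,"uml":64},"w":[16,90,23,31,68]}
After op 2 (add /e/uml 34): {"e":{"dj":88,"uml":34},"w":[16,90,23,31,68]}
After op 3 (replace /e/dj 4): {"e":{"dj":4,"uml":34},"w":[16,90,23,31,68]}
After op 4 (remove /w/0): {"e":{"dj":4,"uml":34},"w":[90,23,31,68]}
After op 5 (remove /e/uml): {"e":{"dj":4},"w":[90,23,31,68]}
After op 6 (add /w/2 11): {"e":{"dj":4},"w":[90,23,11,31,68]}
After op 7 (add /e/pta 69): {"e":{"dj":4,"pta":69},"w":[90,23,11,31,68]}
After op 8 (add /b 27): {"b":27,"e":{"dj":4,"pta":69},"w":[90,23,11,31,68]}
After op 9 (remove /w/0): {"b":27,"e":{"dj":4,"pta":69},"w":[23,11,31,68]}
Value at /w/2: 31

Answer: 31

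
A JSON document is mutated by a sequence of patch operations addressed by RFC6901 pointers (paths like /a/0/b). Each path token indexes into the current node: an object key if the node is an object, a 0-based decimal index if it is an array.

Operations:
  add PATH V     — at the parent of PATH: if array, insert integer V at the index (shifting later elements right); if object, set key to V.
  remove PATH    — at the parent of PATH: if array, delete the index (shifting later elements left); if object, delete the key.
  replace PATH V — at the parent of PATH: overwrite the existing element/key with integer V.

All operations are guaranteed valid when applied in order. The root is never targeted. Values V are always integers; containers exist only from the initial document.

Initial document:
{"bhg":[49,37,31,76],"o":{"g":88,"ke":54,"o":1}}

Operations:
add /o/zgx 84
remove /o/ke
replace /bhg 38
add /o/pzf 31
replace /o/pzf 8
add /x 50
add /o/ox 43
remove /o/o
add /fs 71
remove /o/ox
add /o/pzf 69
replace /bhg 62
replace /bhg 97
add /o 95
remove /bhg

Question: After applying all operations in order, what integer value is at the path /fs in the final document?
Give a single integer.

Answer: 71

Derivation:
After op 1 (add /o/zgx 84): {"bhg":[49,37,31,76],"o":{"g":88,"ke":54,"o":1,"zgx":84}}
After op 2 (remove /o/ke): {"bhg":[49,37,31,76],"o":{"g":88,"o":1,"zgx":84}}
After op 3 (replace /bhg 38): {"bhg":38,"o":{"g":88,"o":1,"zgx":84}}
After op 4 (add /o/pzf 31): {"bhg":38,"o":{"g":88,"o":1,"pzf":31,"zgx":84}}
After op 5 (replace /o/pzf 8): {"bhg":38,"o":{"g":88,"o":1,"pzf":8,"zgx":84}}
After op 6 (add /x 50): {"bhg":38,"o":{"g":88,"o":1,"pzf":8,"zgx":84},"x":50}
After op 7 (add /o/ox 43): {"bhg":38,"o":{"g":88,"o":1,"ox":43,"pzf":8,"zgx":84},"x":50}
After op 8 (remove /o/o): {"bhg":38,"o":{"g":88,"ox":43,"pzf":8,"zgx":84},"x":50}
After op 9 (add /fs 71): {"bhg":38,"fs":71,"o":{"g":88,"ox":43,"pzf":8,"zgx":84},"x":50}
After op 10 (remove /o/ox): {"bhg":38,"fs":71,"o":{"g":88,"pzf":8,"zgx":84},"x":50}
After op 11 (add /o/pzf 69): {"bhg":38,"fs":71,"o":{"g":88,"pzf":69,"zgx":84},"x":50}
After op 12 (replace /bhg 62): {"bhg":62,"fs":71,"o":{"g":88,"pzf":69,"zgx":84},"x":50}
After op 13 (replace /bhg 97): {"bhg":97,"fs":71,"o":{"g":88,"pzf":69,"zgx":84},"x":50}
After op 14 (add /o 95): {"bhg":97,"fs":71,"o":95,"x":50}
After op 15 (remove /bhg): {"fs":71,"o":95,"x":50}
Value at /fs: 71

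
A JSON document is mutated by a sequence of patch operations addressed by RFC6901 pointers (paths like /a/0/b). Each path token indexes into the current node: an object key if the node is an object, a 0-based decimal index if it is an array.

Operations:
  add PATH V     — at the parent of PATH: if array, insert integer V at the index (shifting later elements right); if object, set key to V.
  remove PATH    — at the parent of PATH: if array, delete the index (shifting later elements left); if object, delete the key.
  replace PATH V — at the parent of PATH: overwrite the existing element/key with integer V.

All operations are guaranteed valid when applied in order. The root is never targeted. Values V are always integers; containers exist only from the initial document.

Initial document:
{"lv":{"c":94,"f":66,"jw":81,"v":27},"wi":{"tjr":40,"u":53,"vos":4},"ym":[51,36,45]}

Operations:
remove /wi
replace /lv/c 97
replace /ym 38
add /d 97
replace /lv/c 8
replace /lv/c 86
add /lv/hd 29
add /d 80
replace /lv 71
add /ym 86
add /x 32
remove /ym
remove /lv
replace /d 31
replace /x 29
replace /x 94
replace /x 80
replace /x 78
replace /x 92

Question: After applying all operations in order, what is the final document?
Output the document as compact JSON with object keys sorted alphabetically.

After op 1 (remove /wi): {"lv":{"c":94,"f":66,"jw":81,"v":27},"ym":[51,36,45]}
After op 2 (replace /lv/c 97): {"lv":{"c":97,"f":66,"jw":81,"v":27},"ym":[51,36,45]}
After op 3 (replace /ym 38): {"lv":{"c":97,"f":66,"jw":81,"v":27},"ym":38}
After op 4 (add /d 97): {"d":97,"lv":{"c":97,"f":66,"jw":81,"v":27},"ym":38}
After op 5 (replace /lv/c 8): {"d":97,"lv":{"c":8,"f":66,"jw":81,"v":27},"ym":38}
After op 6 (replace /lv/c 86): {"d":97,"lv":{"c":86,"f":66,"jw":81,"v":27},"ym":38}
After op 7 (add /lv/hd 29): {"d":97,"lv":{"c":86,"f":66,"hd":29,"jw":81,"v":27},"ym":38}
After op 8 (add /d 80): {"d":80,"lv":{"c":86,"f":66,"hd":29,"jw":81,"v":27},"ym":38}
After op 9 (replace /lv 71): {"d":80,"lv":71,"ym":38}
After op 10 (add /ym 86): {"d":80,"lv":71,"ym":86}
After op 11 (add /x 32): {"d":80,"lv":71,"x":32,"ym":86}
After op 12 (remove /ym): {"d":80,"lv":71,"x":32}
After op 13 (remove /lv): {"d":80,"x":32}
After op 14 (replace /d 31): {"d":31,"x":32}
After op 15 (replace /x 29): {"d":31,"x":29}
After op 16 (replace /x 94): {"d":31,"x":94}
After op 17 (replace /x 80): {"d":31,"x":80}
After op 18 (replace /x 78): {"d":31,"x":78}
After op 19 (replace /x 92): {"d":31,"x":92}

Answer: {"d":31,"x":92}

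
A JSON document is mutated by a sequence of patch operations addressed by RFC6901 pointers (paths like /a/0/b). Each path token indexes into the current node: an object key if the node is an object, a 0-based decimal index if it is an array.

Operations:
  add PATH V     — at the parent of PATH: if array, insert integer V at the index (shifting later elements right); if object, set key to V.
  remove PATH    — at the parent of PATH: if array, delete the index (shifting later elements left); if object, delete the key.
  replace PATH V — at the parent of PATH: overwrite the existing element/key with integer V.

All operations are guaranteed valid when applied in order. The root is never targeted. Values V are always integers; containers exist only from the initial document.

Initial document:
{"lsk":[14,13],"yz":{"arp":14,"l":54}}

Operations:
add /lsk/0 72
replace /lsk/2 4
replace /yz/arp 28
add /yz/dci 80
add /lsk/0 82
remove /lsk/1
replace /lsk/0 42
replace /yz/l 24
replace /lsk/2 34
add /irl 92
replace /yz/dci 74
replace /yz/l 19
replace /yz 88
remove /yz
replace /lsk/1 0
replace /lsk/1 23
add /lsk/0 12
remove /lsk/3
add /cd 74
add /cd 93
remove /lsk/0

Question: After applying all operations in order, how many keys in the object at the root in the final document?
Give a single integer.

After op 1 (add /lsk/0 72): {"lsk":[72,14,13],"yz":{"arp":14,"l":54}}
After op 2 (replace /lsk/2 4): {"lsk":[72,14,4],"yz":{"arp":14,"l":54}}
After op 3 (replace /yz/arp 28): {"lsk":[72,14,4],"yz":{"arp":28,"l":54}}
After op 4 (add /yz/dci 80): {"lsk":[72,14,4],"yz":{"arp":28,"dci":80,"l":54}}
After op 5 (add /lsk/0 82): {"lsk":[82,72,14,4],"yz":{"arp":28,"dci":80,"l":54}}
After op 6 (remove /lsk/1): {"lsk":[82,14,4],"yz":{"arp":28,"dci":80,"l":54}}
After op 7 (replace /lsk/0 42): {"lsk":[42,14,4],"yz":{"arp":28,"dci":80,"l":54}}
After op 8 (replace /yz/l 24): {"lsk":[42,14,4],"yz":{"arp":28,"dci":80,"l":24}}
After op 9 (replace /lsk/2 34): {"lsk":[42,14,34],"yz":{"arp":28,"dci":80,"l":24}}
After op 10 (add /irl 92): {"irl":92,"lsk":[42,14,34],"yz":{"arp":28,"dci":80,"l":24}}
After op 11 (replace /yz/dci 74): {"irl":92,"lsk":[42,14,34],"yz":{"arp":28,"dci":74,"l":24}}
After op 12 (replace /yz/l 19): {"irl":92,"lsk":[42,14,34],"yz":{"arp":28,"dci":74,"l":19}}
After op 13 (replace /yz 88): {"irl":92,"lsk":[42,14,34],"yz":88}
After op 14 (remove /yz): {"irl":92,"lsk":[42,14,34]}
After op 15 (replace /lsk/1 0): {"irl":92,"lsk":[42,0,34]}
After op 16 (replace /lsk/1 23): {"irl":92,"lsk":[42,23,34]}
After op 17 (add /lsk/0 12): {"irl":92,"lsk":[12,42,23,34]}
After op 18 (remove /lsk/3): {"irl":92,"lsk":[12,42,23]}
After op 19 (add /cd 74): {"cd":74,"irl":92,"lsk":[12,42,23]}
After op 20 (add /cd 93): {"cd":93,"irl":92,"lsk":[12,42,23]}
After op 21 (remove /lsk/0): {"cd":93,"irl":92,"lsk":[42,23]}
Size at the root: 3

Answer: 3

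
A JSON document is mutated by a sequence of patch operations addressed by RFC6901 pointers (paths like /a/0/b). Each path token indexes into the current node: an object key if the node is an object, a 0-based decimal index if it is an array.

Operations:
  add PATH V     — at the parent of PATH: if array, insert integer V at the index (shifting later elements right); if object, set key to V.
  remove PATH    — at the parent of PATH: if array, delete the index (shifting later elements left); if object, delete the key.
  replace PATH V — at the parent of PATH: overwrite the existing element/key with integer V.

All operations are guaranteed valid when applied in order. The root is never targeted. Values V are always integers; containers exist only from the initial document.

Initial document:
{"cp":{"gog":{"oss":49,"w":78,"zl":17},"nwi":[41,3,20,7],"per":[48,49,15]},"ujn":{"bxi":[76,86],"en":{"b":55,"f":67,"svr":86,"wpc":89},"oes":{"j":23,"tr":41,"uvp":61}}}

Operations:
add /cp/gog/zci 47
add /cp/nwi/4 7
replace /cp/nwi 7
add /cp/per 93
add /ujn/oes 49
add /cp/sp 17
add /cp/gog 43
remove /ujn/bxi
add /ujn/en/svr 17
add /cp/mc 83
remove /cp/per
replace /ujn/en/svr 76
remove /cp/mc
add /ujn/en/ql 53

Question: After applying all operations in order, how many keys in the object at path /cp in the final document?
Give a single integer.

Answer: 3

Derivation:
After op 1 (add /cp/gog/zci 47): {"cp":{"gog":{"oss":49,"w":78,"zci":47,"zl":17},"nwi":[41,3,20,7],"per":[48,49,15]},"ujn":{"bxi":[76,86],"en":{"b":55,"f":67,"svr":86,"wpc":89},"oes":{"j":23,"tr":41,"uvp":61}}}
After op 2 (add /cp/nwi/4 7): {"cp":{"gog":{"oss":49,"w":78,"zci":47,"zl":17},"nwi":[41,3,20,7,7],"per":[48,49,15]},"ujn":{"bxi":[76,86],"en":{"b":55,"f":67,"svr":86,"wpc":89},"oes":{"j":23,"tr":41,"uvp":61}}}
After op 3 (replace /cp/nwi 7): {"cp":{"gog":{"oss":49,"w":78,"zci":47,"zl":17},"nwi":7,"per":[48,49,15]},"ujn":{"bxi":[76,86],"en":{"b":55,"f":67,"svr":86,"wpc":89},"oes":{"j":23,"tr":41,"uvp":61}}}
After op 4 (add /cp/per 93): {"cp":{"gog":{"oss":49,"w":78,"zci":47,"zl":17},"nwi":7,"per":93},"ujn":{"bxi":[76,86],"en":{"b":55,"f":67,"svr":86,"wpc":89},"oes":{"j":23,"tr":41,"uvp":61}}}
After op 5 (add /ujn/oes 49): {"cp":{"gog":{"oss":49,"w":78,"zci":47,"zl":17},"nwi":7,"per":93},"ujn":{"bxi":[76,86],"en":{"b":55,"f":67,"svr":86,"wpc":89},"oes":49}}
After op 6 (add /cp/sp 17): {"cp":{"gog":{"oss":49,"w":78,"zci":47,"zl":17},"nwi":7,"per":93,"sp":17},"ujn":{"bxi":[76,86],"en":{"b":55,"f":67,"svr":86,"wpc":89},"oes":49}}
After op 7 (add /cp/gog 43): {"cp":{"gog":43,"nwi":7,"per":93,"sp":17},"ujn":{"bxi":[76,86],"en":{"b":55,"f":67,"svr":86,"wpc":89},"oes":49}}
After op 8 (remove /ujn/bxi): {"cp":{"gog":43,"nwi":7,"per":93,"sp":17},"ujn":{"en":{"b":55,"f":67,"svr":86,"wpc":89},"oes":49}}
After op 9 (add /ujn/en/svr 17): {"cp":{"gog":43,"nwi":7,"per":93,"sp":17},"ujn":{"en":{"b":55,"f":67,"svr":17,"wpc":89},"oes":49}}
After op 10 (add /cp/mc 83): {"cp":{"gog":43,"mc":83,"nwi":7,"per":93,"sp":17},"ujn":{"en":{"b":55,"f":67,"svr":17,"wpc":89},"oes":49}}
After op 11 (remove /cp/per): {"cp":{"gog":43,"mc":83,"nwi":7,"sp":17},"ujn":{"en":{"b":55,"f":67,"svr":17,"wpc":89},"oes":49}}
After op 12 (replace /ujn/en/svr 76): {"cp":{"gog":43,"mc":83,"nwi":7,"sp":17},"ujn":{"en":{"b":55,"f":67,"svr":76,"wpc":89},"oes":49}}
After op 13 (remove /cp/mc): {"cp":{"gog":43,"nwi":7,"sp":17},"ujn":{"en":{"b":55,"f":67,"svr":76,"wpc":89},"oes":49}}
After op 14 (add /ujn/en/ql 53): {"cp":{"gog":43,"nwi":7,"sp":17},"ujn":{"en":{"b":55,"f":67,"ql":53,"svr":76,"wpc":89},"oes":49}}
Size at path /cp: 3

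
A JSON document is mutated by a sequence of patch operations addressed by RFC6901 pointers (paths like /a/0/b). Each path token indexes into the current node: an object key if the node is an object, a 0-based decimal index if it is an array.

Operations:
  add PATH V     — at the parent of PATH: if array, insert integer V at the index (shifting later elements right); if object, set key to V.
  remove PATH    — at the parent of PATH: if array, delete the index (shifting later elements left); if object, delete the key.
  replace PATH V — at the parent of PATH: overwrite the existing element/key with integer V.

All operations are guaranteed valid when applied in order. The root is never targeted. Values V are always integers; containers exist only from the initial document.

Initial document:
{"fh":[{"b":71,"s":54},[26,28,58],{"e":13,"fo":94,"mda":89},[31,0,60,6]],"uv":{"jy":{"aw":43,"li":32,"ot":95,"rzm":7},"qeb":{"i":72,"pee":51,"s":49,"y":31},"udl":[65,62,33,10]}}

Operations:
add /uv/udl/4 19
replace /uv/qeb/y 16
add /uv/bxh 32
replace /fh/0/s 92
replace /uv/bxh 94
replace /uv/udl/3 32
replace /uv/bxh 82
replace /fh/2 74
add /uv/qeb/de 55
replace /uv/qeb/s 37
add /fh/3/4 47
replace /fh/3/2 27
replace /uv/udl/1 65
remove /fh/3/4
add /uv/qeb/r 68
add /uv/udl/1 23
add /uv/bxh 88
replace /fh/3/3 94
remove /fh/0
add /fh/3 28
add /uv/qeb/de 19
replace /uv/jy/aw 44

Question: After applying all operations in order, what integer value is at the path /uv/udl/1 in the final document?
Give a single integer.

Answer: 23

Derivation:
After op 1 (add /uv/udl/4 19): {"fh":[{"b":71,"s":54},[26,28,58],{"e":13,"fo":94,"mda":89},[31,0,60,6]],"uv":{"jy":{"aw":43,"li":32,"ot":95,"rzm":7},"qeb":{"i":72,"pee":51,"s":49,"y":31},"udl":[65,62,33,10,19]}}
After op 2 (replace /uv/qeb/y 16): {"fh":[{"b":71,"s":54},[26,28,58],{"e":13,"fo":94,"mda":89},[31,0,60,6]],"uv":{"jy":{"aw":43,"li":32,"ot":95,"rzm":7},"qeb":{"i":72,"pee":51,"s":49,"y":16},"udl":[65,62,33,10,19]}}
After op 3 (add /uv/bxh 32): {"fh":[{"b":71,"s":54},[26,28,58],{"e":13,"fo":94,"mda":89},[31,0,60,6]],"uv":{"bxh":32,"jy":{"aw":43,"li":32,"ot":95,"rzm":7},"qeb":{"i":72,"pee":51,"s":49,"y":16},"udl":[65,62,33,10,19]}}
After op 4 (replace /fh/0/s 92): {"fh":[{"b":71,"s":92},[26,28,58],{"e":13,"fo":94,"mda":89},[31,0,60,6]],"uv":{"bxh":32,"jy":{"aw":43,"li":32,"ot":95,"rzm":7},"qeb":{"i":72,"pee":51,"s":49,"y":16},"udl":[65,62,33,10,19]}}
After op 5 (replace /uv/bxh 94): {"fh":[{"b":71,"s":92},[26,28,58],{"e":13,"fo":94,"mda":89},[31,0,60,6]],"uv":{"bxh":94,"jy":{"aw":43,"li":32,"ot":95,"rzm":7},"qeb":{"i":72,"pee":51,"s":49,"y":16},"udl":[65,62,33,10,19]}}
After op 6 (replace /uv/udl/3 32): {"fh":[{"b":71,"s":92},[26,28,58],{"e":13,"fo":94,"mda":89},[31,0,60,6]],"uv":{"bxh":94,"jy":{"aw":43,"li":32,"ot":95,"rzm":7},"qeb":{"i":72,"pee":51,"s":49,"y":16},"udl":[65,62,33,32,19]}}
After op 7 (replace /uv/bxh 82): {"fh":[{"b":71,"s":92},[26,28,58],{"e":13,"fo":94,"mda":89},[31,0,60,6]],"uv":{"bxh":82,"jy":{"aw":43,"li":32,"ot":95,"rzm":7},"qeb":{"i":72,"pee":51,"s":49,"y":16},"udl":[65,62,33,32,19]}}
After op 8 (replace /fh/2 74): {"fh":[{"b":71,"s":92},[26,28,58],74,[31,0,60,6]],"uv":{"bxh":82,"jy":{"aw":43,"li":32,"ot":95,"rzm":7},"qeb":{"i":72,"pee":51,"s":49,"y":16},"udl":[65,62,33,32,19]}}
After op 9 (add /uv/qeb/de 55): {"fh":[{"b":71,"s":92},[26,28,58],74,[31,0,60,6]],"uv":{"bxh":82,"jy":{"aw":43,"li":32,"ot":95,"rzm":7},"qeb":{"de":55,"i":72,"pee":51,"s":49,"y":16},"udl":[65,62,33,32,19]}}
After op 10 (replace /uv/qeb/s 37): {"fh":[{"b":71,"s":92},[26,28,58],74,[31,0,60,6]],"uv":{"bxh":82,"jy":{"aw":43,"li":32,"ot":95,"rzm":7},"qeb":{"de":55,"i":72,"pee":51,"s":37,"y":16},"udl":[65,62,33,32,19]}}
After op 11 (add /fh/3/4 47): {"fh":[{"b":71,"s":92},[26,28,58],74,[31,0,60,6,47]],"uv":{"bxh":82,"jy":{"aw":43,"li":32,"ot":95,"rzm":7},"qeb":{"de":55,"i":72,"pee":51,"s":37,"y":16},"udl":[65,62,33,32,19]}}
After op 12 (replace /fh/3/2 27): {"fh":[{"b":71,"s":92},[26,28,58],74,[31,0,27,6,47]],"uv":{"bxh":82,"jy":{"aw":43,"li":32,"ot":95,"rzm":7},"qeb":{"de":55,"i":72,"pee":51,"s":37,"y":16},"udl":[65,62,33,32,19]}}
After op 13 (replace /uv/udl/1 65): {"fh":[{"b":71,"s":92},[26,28,58],74,[31,0,27,6,47]],"uv":{"bxh":82,"jy":{"aw":43,"li":32,"ot":95,"rzm":7},"qeb":{"de":55,"i":72,"pee":51,"s":37,"y":16},"udl":[65,65,33,32,19]}}
After op 14 (remove /fh/3/4): {"fh":[{"b":71,"s":92},[26,28,58],74,[31,0,27,6]],"uv":{"bxh":82,"jy":{"aw":43,"li":32,"ot":95,"rzm":7},"qeb":{"de":55,"i":72,"pee":51,"s":37,"y":16},"udl":[65,65,33,32,19]}}
After op 15 (add /uv/qeb/r 68): {"fh":[{"b":71,"s":92},[26,28,58],74,[31,0,27,6]],"uv":{"bxh":82,"jy":{"aw":43,"li":32,"ot":95,"rzm":7},"qeb":{"de":55,"i":72,"pee":51,"r":68,"s":37,"y":16},"udl":[65,65,33,32,19]}}
After op 16 (add /uv/udl/1 23): {"fh":[{"b":71,"s":92},[26,28,58],74,[31,0,27,6]],"uv":{"bxh":82,"jy":{"aw":43,"li":32,"ot":95,"rzm":7},"qeb":{"de":55,"i":72,"pee":51,"r":68,"s":37,"y":16},"udl":[65,23,65,33,32,19]}}
After op 17 (add /uv/bxh 88): {"fh":[{"b":71,"s":92},[26,28,58],74,[31,0,27,6]],"uv":{"bxh":88,"jy":{"aw":43,"li":32,"ot":95,"rzm":7},"qeb":{"de":55,"i":72,"pee":51,"r":68,"s":37,"y":16},"udl":[65,23,65,33,32,19]}}
After op 18 (replace /fh/3/3 94): {"fh":[{"b":71,"s":92},[26,28,58],74,[31,0,27,94]],"uv":{"bxh":88,"jy":{"aw":43,"li":32,"ot":95,"rzm":7},"qeb":{"de":55,"i":72,"pee":51,"r":68,"s":37,"y":16},"udl":[65,23,65,33,32,19]}}
After op 19 (remove /fh/0): {"fh":[[26,28,58],74,[31,0,27,94]],"uv":{"bxh":88,"jy":{"aw":43,"li":32,"ot":95,"rzm":7},"qeb":{"de":55,"i":72,"pee":51,"r":68,"s":37,"y":16},"udl":[65,23,65,33,32,19]}}
After op 20 (add /fh/3 28): {"fh":[[26,28,58],74,[31,0,27,94],28],"uv":{"bxh":88,"jy":{"aw":43,"li":32,"ot":95,"rzm":7},"qeb":{"de":55,"i":72,"pee":51,"r":68,"s":37,"y":16},"udl":[65,23,65,33,32,19]}}
After op 21 (add /uv/qeb/de 19): {"fh":[[26,28,58],74,[31,0,27,94],28],"uv":{"bxh":88,"jy":{"aw":43,"li":32,"ot":95,"rzm":7},"qeb":{"de":19,"i":72,"pee":51,"r":68,"s":37,"y":16},"udl":[65,23,65,33,32,19]}}
After op 22 (replace /uv/jy/aw 44): {"fh":[[26,28,58],74,[31,0,27,94],28],"uv":{"bxh":88,"jy":{"aw":44,"li":32,"ot":95,"rzm":7},"qeb":{"de":19,"i":72,"pee":51,"r":68,"s":37,"y":16},"udl":[65,23,65,33,32,19]}}
Value at /uv/udl/1: 23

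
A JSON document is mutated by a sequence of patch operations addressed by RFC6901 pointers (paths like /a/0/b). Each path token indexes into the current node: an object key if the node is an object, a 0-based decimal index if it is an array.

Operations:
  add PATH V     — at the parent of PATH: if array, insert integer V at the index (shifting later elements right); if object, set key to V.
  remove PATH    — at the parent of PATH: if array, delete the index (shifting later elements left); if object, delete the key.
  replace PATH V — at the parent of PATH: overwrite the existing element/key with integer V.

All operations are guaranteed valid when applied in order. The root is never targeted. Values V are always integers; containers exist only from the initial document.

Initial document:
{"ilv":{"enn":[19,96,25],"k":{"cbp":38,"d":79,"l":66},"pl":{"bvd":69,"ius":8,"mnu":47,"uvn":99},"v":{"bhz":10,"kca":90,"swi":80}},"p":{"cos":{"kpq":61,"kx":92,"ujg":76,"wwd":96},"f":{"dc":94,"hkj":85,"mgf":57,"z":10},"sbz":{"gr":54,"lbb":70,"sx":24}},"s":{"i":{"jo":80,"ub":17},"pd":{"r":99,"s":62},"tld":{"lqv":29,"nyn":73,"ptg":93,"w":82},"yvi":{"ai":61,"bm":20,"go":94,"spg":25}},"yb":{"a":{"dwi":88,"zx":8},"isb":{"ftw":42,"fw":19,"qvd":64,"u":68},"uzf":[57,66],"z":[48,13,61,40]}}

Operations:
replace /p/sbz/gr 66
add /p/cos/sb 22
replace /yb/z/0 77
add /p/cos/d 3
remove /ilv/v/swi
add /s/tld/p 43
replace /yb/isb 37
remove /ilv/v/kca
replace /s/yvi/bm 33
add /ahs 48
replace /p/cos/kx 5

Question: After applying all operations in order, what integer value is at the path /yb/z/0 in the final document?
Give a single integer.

Answer: 77

Derivation:
After op 1 (replace /p/sbz/gr 66): {"ilv":{"enn":[19,96,25],"k":{"cbp":38,"d":79,"l":66},"pl":{"bvd":69,"ius":8,"mnu":47,"uvn":99},"v":{"bhz":10,"kca":90,"swi":80}},"p":{"cos":{"kpq":61,"kx":92,"ujg":76,"wwd":96},"f":{"dc":94,"hkj":85,"mgf":57,"z":10},"sbz":{"gr":66,"lbb":70,"sx":24}},"s":{"i":{"jo":80,"ub":17},"pd":{"r":99,"s":62},"tld":{"lqv":29,"nyn":73,"ptg":93,"w":82},"yvi":{"ai":61,"bm":20,"go":94,"spg":25}},"yb":{"a":{"dwi":88,"zx":8},"isb":{"ftw":42,"fw":19,"qvd":64,"u":68},"uzf":[57,66],"z":[48,13,61,40]}}
After op 2 (add /p/cos/sb 22): {"ilv":{"enn":[19,96,25],"k":{"cbp":38,"d":79,"l":66},"pl":{"bvd":69,"ius":8,"mnu":47,"uvn":99},"v":{"bhz":10,"kca":90,"swi":80}},"p":{"cos":{"kpq":61,"kx":92,"sb":22,"ujg":76,"wwd":96},"f":{"dc":94,"hkj":85,"mgf":57,"z":10},"sbz":{"gr":66,"lbb":70,"sx":24}},"s":{"i":{"jo":80,"ub":17},"pd":{"r":99,"s":62},"tld":{"lqv":29,"nyn":73,"ptg":93,"w":82},"yvi":{"ai":61,"bm":20,"go":94,"spg":25}},"yb":{"a":{"dwi":88,"zx":8},"isb":{"ftw":42,"fw":19,"qvd":64,"u":68},"uzf":[57,66],"z":[48,13,61,40]}}
After op 3 (replace /yb/z/0 77): {"ilv":{"enn":[19,96,25],"k":{"cbp":38,"d":79,"l":66},"pl":{"bvd":69,"ius":8,"mnu":47,"uvn":99},"v":{"bhz":10,"kca":90,"swi":80}},"p":{"cos":{"kpq":61,"kx":92,"sb":22,"ujg":76,"wwd":96},"f":{"dc":94,"hkj":85,"mgf":57,"z":10},"sbz":{"gr":66,"lbb":70,"sx":24}},"s":{"i":{"jo":80,"ub":17},"pd":{"r":99,"s":62},"tld":{"lqv":29,"nyn":73,"ptg":93,"w":82},"yvi":{"ai":61,"bm":20,"go":94,"spg":25}},"yb":{"a":{"dwi":88,"zx":8},"isb":{"ftw":42,"fw":19,"qvd":64,"u":68},"uzf":[57,66],"z":[77,13,61,40]}}
After op 4 (add /p/cos/d 3): {"ilv":{"enn":[19,96,25],"k":{"cbp":38,"d":79,"l":66},"pl":{"bvd":69,"ius":8,"mnu":47,"uvn":99},"v":{"bhz":10,"kca":90,"swi":80}},"p":{"cos":{"d":3,"kpq":61,"kx":92,"sb":22,"ujg":76,"wwd":96},"f":{"dc":94,"hkj":85,"mgf":57,"z":10},"sbz":{"gr":66,"lbb":70,"sx":24}},"s":{"i":{"jo":80,"ub":17},"pd":{"r":99,"s":62},"tld":{"lqv":29,"nyn":73,"ptg":93,"w":82},"yvi":{"ai":61,"bm":20,"go":94,"spg":25}},"yb":{"a":{"dwi":88,"zx":8},"isb":{"ftw":42,"fw":19,"qvd":64,"u":68},"uzf":[57,66],"z":[77,13,61,40]}}
After op 5 (remove /ilv/v/swi): {"ilv":{"enn":[19,96,25],"k":{"cbp":38,"d":79,"l":66},"pl":{"bvd":69,"ius":8,"mnu":47,"uvn":99},"v":{"bhz":10,"kca":90}},"p":{"cos":{"d":3,"kpq":61,"kx":92,"sb":22,"ujg":76,"wwd":96},"f":{"dc":94,"hkj":85,"mgf":57,"z":10},"sbz":{"gr":66,"lbb":70,"sx":24}},"s":{"i":{"jo":80,"ub":17},"pd":{"r":99,"s":62},"tld":{"lqv":29,"nyn":73,"ptg":93,"w":82},"yvi":{"ai":61,"bm":20,"go":94,"spg":25}},"yb":{"a":{"dwi":88,"zx":8},"isb":{"ftw":42,"fw":19,"qvd":64,"u":68},"uzf":[57,66],"z":[77,13,61,40]}}
After op 6 (add /s/tld/p 43): {"ilv":{"enn":[19,96,25],"k":{"cbp":38,"d":79,"l":66},"pl":{"bvd":69,"ius":8,"mnu":47,"uvn":99},"v":{"bhz":10,"kca":90}},"p":{"cos":{"d":3,"kpq":61,"kx":92,"sb":22,"ujg":76,"wwd":96},"f":{"dc":94,"hkj":85,"mgf":57,"z":10},"sbz":{"gr":66,"lbb":70,"sx":24}},"s":{"i":{"jo":80,"ub":17},"pd":{"r":99,"s":62},"tld":{"lqv":29,"nyn":73,"p":43,"ptg":93,"w":82},"yvi":{"ai":61,"bm":20,"go":94,"spg":25}},"yb":{"a":{"dwi":88,"zx":8},"isb":{"ftw":42,"fw":19,"qvd":64,"u":68},"uzf":[57,66],"z":[77,13,61,40]}}
After op 7 (replace /yb/isb 37): {"ilv":{"enn":[19,96,25],"k":{"cbp":38,"d":79,"l":66},"pl":{"bvd":69,"ius":8,"mnu":47,"uvn":99},"v":{"bhz":10,"kca":90}},"p":{"cos":{"d":3,"kpq":61,"kx":92,"sb":22,"ujg":76,"wwd":96},"f":{"dc":94,"hkj":85,"mgf":57,"z":10},"sbz":{"gr":66,"lbb":70,"sx":24}},"s":{"i":{"jo":80,"ub":17},"pd":{"r":99,"s":62},"tld":{"lqv":29,"nyn":73,"p":43,"ptg":93,"w":82},"yvi":{"ai":61,"bm":20,"go":94,"spg":25}},"yb":{"a":{"dwi":88,"zx":8},"isb":37,"uzf":[57,66],"z":[77,13,61,40]}}
After op 8 (remove /ilv/v/kca): {"ilv":{"enn":[19,96,25],"k":{"cbp":38,"d":79,"l":66},"pl":{"bvd":69,"ius":8,"mnu":47,"uvn":99},"v":{"bhz":10}},"p":{"cos":{"d":3,"kpq":61,"kx":92,"sb":22,"ujg":76,"wwd":96},"f":{"dc":94,"hkj":85,"mgf":57,"z":10},"sbz":{"gr":66,"lbb":70,"sx":24}},"s":{"i":{"jo":80,"ub":17},"pd":{"r":99,"s":62},"tld":{"lqv":29,"nyn":73,"p":43,"ptg":93,"w":82},"yvi":{"ai":61,"bm":20,"go":94,"spg":25}},"yb":{"a":{"dwi":88,"zx":8},"isb":37,"uzf":[57,66],"z":[77,13,61,40]}}
After op 9 (replace /s/yvi/bm 33): {"ilv":{"enn":[19,96,25],"k":{"cbp":38,"d":79,"l":66},"pl":{"bvd":69,"ius":8,"mnu":47,"uvn":99},"v":{"bhz":10}},"p":{"cos":{"d":3,"kpq":61,"kx":92,"sb":22,"ujg":76,"wwd":96},"f":{"dc":94,"hkj":85,"mgf":57,"z":10},"sbz":{"gr":66,"lbb":70,"sx":24}},"s":{"i":{"jo":80,"ub":17},"pd":{"r":99,"s":62},"tld":{"lqv":29,"nyn":73,"p":43,"ptg":93,"w":82},"yvi":{"ai":61,"bm":33,"go":94,"spg":25}},"yb":{"a":{"dwi":88,"zx":8},"isb":37,"uzf":[57,66],"z":[77,13,61,40]}}
After op 10 (add /ahs 48): {"ahs":48,"ilv":{"enn":[19,96,25],"k":{"cbp":38,"d":79,"l":66},"pl":{"bvd":69,"ius":8,"mnu":47,"uvn":99},"v":{"bhz":10}},"p":{"cos":{"d":3,"kpq":61,"kx":92,"sb":22,"ujg":76,"wwd":96},"f":{"dc":94,"hkj":85,"mgf":57,"z":10},"sbz":{"gr":66,"lbb":70,"sx":24}},"s":{"i":{"jo":80,"ub":17},"pd":{"r":99,"s":62},"tld":{"lqv":29,"nyn":73,"p":43,"ptg":93,"w":82},"yvi":{"ai":61,"bm":33,"go":94,"spg":25}},"yb":{"a":{"dwi":88,"zx":8},"isb":37,"uzf":[57,66],"z":[77,13,61,40]}}
After op 11 (replace /p/cos/kx 5): {"ahs":48,"ilv":{"enn":[19,96,25],"k":{"cbp":38,"d":79,"l":66},"pl":{"bvd":69,"ius":8,"mnu":47,"uvn":99},"v":{"bhz":10}},"p":{"cos":{"d":3,"kpq":61,"kx":5,"sb":22,"ujg":76,"wwd":96},"f":{"dc":94,"hkj":85,"mgf":57,"z":10},"sbz":{"gr":66,"lbb":70,"sx":24}},"s":{"i":{"jo":80,"ub":17},"pd":{"r":99,"s":62},"tld":{"lqv":29,"nyn":73,"p":43,"ptg":93,"w":82},"yvi":{"ai":61,"bm":33,"go":94,"spg":25}},"yb":{"a":{"dwi":88,"zx":8},"isb":37,"uzf":[57,66],"z":[77,13,61,40]}}
Value at /yb/z/0: 77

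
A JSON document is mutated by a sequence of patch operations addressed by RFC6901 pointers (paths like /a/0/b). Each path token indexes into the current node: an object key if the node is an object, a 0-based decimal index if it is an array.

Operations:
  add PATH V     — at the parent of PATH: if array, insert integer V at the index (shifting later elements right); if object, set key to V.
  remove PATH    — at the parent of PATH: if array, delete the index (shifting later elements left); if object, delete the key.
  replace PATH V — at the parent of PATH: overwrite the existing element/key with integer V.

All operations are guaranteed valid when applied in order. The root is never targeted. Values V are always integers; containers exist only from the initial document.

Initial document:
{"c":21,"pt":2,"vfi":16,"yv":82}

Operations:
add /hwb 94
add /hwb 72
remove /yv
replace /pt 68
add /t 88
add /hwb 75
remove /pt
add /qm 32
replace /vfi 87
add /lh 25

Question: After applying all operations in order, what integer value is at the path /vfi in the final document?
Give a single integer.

Answer: 87

Derivation:
After op 1 (add /hwb 94): {"c":21,"hwb":94,"pt":2,"vfi":16,"yv":82}
After op 2 (add /hwb 72): {"c":21,"hwb":72,"pt":2,"vfi":16,"yv":82}
After op 3 (remove /yv): {"c":21,"hwb":72,"pt":2,"vfi":16}
After op 4 (replace /pt 68): {"c":21,"hwb":72,"pt":68,"vfi":16}
After op 5 (add /t 88): {"c":21,"hwb":72,"pt":68,"t":88,"vfi":16}
After op 6 (add /hwb 75): {"c":21,"hwb":75,"pt":68,"t":88,"vfi":16}
After op 7 (remove /pt): {"c":21,"hwb":75,"t":88,"vfi":16}
After op 8 (add /qm 32): {"c":21,"hwb":75,"qm":32,"t":88,"vfi":16}
After op 9 (replace /vfi 87): {"c":21,"hwb":75,"qm":32,"t":88,"vfi":87}
After op 10 (add /lh 25): {"c":21,"hwb":75,"lh":25,"qm":32,"t":88,"vfi":87}
Value at /vfi: 87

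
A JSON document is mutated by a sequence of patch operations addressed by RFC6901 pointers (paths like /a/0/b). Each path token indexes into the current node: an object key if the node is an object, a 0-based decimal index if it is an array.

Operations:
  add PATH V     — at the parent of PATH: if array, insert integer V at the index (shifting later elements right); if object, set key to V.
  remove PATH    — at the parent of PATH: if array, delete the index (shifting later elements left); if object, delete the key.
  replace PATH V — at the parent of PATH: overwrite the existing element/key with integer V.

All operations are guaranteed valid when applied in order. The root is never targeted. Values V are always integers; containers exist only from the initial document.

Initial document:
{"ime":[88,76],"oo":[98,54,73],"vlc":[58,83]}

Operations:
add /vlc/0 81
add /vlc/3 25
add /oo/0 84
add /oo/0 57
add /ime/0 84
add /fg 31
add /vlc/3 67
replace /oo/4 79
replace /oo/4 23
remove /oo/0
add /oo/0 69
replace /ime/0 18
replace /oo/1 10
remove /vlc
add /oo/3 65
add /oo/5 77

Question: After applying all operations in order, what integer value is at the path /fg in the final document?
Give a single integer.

Answer: 31

Derivation:
After op 1 (add /vlc/0 81): {"ime":[88,76],"oo":[98,54,73],"vlc":[81,58,83]}
After op 2 (add /vlc/3 25): {"ime":[88,76],"oo":[98,54,73],"vlc":[81,58,83,25]}
After op 3 (add /oo/0 84): {"ime":[88,76],"oo":[84,98,54,73],"vlc":[81,58,83,25]}
After op 4 (add /oo/0 57): {"ime":[88,76],"oo":[57,84,98,54,73],"vlc":[81,58,83,25]}
After op 5 (add /ime/0 84): {"ime":[84,88,76],"oo":[57,84,98,54,73],"vlc":[81,58,83,25]}
After op 6 (add /fg 31): {"fg":31,"ime":[84,88,76],"oo":[57,84,98,54,73],"vlc":[81,58,83,25]}
After op 7 (add /vlc/3 67): {"fg":31,"ime":[84,88,76],"oo":[57,84,98,54,73],"vlc":[81,58,83,67,25]}
After op 8 (replace /oo/4 79): {"fg":31,"ime":[84,88,76],"oo":[57,84,98,54,79],"vlc":[81,58,83,67,25]}
After op 9 (replace /oo/4 23): {"fg":31,"ime":[84,88,76],"oo":[57,84,98,54,23],"vlc":[81,58,83,67,25]}
After op 10 (remove /oo/0): {"fg":31,"ime":[84,88,76],"oo":[84,98,54,23],"vlc":[81,58,83,67,25]}
After op 11 (add /oo/0 69): {"fg":31,"ime":[84,88,76],"oo":[69,84,98,54,23],"vlc":[81,58,83,67,25]}
After op 12 (replace /ime/0 18): {"fg":31,"ime":[18,88,76],"oo":[69,84,98,54,23],"vlc":[81,58,83,67,25]}
After op 13 (replace /oo/1 10): {"fg":31,"ime":[18,88,76],"oo":[69,10,98,54,23],"vlc":[81,58,83,67,25]}
After op 14 (remove /vlc): {"fg":31,"ime":[18,88,76],"oo":[69,10,98,54,23]}
After op 15 (add /oo/3 65): {"fg":31,"ime":[18,88,76],"oo":[69,10,98,65,54,23]}
After op 16 (add /oo/5 77): {"fg":31,"ime":[18,88,76],"oo":[69,10,98,65,54,77,23]}
Value at /fg: 31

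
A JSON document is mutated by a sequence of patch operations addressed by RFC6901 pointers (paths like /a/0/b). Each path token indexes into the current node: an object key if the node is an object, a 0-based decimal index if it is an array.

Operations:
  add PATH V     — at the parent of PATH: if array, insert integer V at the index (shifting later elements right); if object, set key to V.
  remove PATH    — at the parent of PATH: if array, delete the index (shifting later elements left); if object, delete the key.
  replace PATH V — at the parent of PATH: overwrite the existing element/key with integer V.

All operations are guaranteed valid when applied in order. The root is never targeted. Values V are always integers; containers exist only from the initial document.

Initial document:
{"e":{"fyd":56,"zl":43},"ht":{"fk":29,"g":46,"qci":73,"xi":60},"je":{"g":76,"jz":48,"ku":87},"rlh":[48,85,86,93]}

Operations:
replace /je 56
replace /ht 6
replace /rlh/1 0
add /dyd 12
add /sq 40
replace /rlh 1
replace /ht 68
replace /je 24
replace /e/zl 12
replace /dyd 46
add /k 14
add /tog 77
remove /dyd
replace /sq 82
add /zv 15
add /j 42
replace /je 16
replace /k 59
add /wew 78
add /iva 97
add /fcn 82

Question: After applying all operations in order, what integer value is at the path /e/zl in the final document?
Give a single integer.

After op 1 (replace /je 56): {"e":{"fyd":56,"zl":43},"ht":{"fk":29,"g":46,"qci":73,"xi":60},"je":56,"rlh":[48,85,86,93]}
After op 2 (replace /ht 6): {"e":{"fyd":56,"zl":43},"ht":6,"je":56,"rlh":[48,85,86,93]}
After op 3 (replace /rlh/1 0): {"e":{"fyd":56,"zl":43},"ht":6,"je":56,"rlh":[48,0,86,93]}
After op 4 (add /dyd 12): {"dyd":12,"e":{"fyd":56,"zl":43},"ht":6,"je":56,"rlh":[48,0,86,93]}
After op 5 (add /sq 40): {"dyd":12,"e":{"fyd":56,"zl":43},"ht":6,"je":56,"rlh":[48,0,86,93],"sq":40}
After op 6 (replace /rlh 1): {"dyd":12,"e":{"fyd":56,"zl":43},"ht":6,"je":56,"rlh":1,"sq":40}
After op 7 (replace /ht 68): {"dyd":12,"e":{"fyd":56,"zl":43},"ht":68,"je":56,"rlh":1,"sq":40}
After op 8 (replace /je 24): {"dyd":12,"e":{"fyd":56,"zl":43},"ht":68,"je":24,"rlh":1,"sq":40}
After op 9 (replace /e/zl 12): {"dyd":12,"e":{"fyd":56,"zl":12},"ht":68,"je":24,"rlh":1,"sq":40}
After op 10 (replace /dyd 46): {"dyd":46,"e":{"fyd":56,"zl":12},"ht":68,"je":24,"rlh":1,"sq":40}
After op 11 (add /k 14): {"dyd":46,"e":{"fyd":56,"zl":12},"ht":68,"je":24,"k":14,"rlh":1,"sq":40}
After op 12 (add /tog 77): {"dyd":46,"e":{"fyd":56,"zl":12},"ht":68,"je":24,"k":14,"rlh":1,"sq":40,"tog":77}
After op 13 (remove /dyd): {"e":{"fyd":56,"zl":12},"ht":68,"je":24,"k":14,"rlh":1,"sq":40,"tog":77}
After op 14 (replace /sq 82): {"e":{"fyd":56,"zl":12},"ht":68,"je":24,"k":14,"rlh":1,"sq":82,"tog":77}
After op 15 (add /zv 15): {"e":{"fyd":56,"zl":12},"ht":68,"je":24,"k":14,"rlh":1,"sq":82,"tog":77,"zv":15}
After op 16 (add /j 42): {"e":{"fyd":56,"zl":12},"ht":68,"j":42,"je":24,"k":14,"rlh":1,"sq":82,"tog":77,"zv":15}
After op 17 (replace /je 16): {"e":{"fyd":56,"zl":12},"ht":68,"j":42,"je":16,"k":14,"rlh":1,"sq":82,"tog":77,"zv":15}
After op 18 (replace /k 59): {"e":{"fyd":56,"zl":12},"ht":68,"j":42,"je":16,"k":59,"rlh":1,"sq":82,"tog":77,"zv":15}
After op 19 (add /wew 78): {"e":{"fyd":56,"zl":12},"ht":68,"j":42,"je":16,"k":59,"rlh":1,"sq":82,"tog":77,"wew":78,"zv":15}
After op 20 (add /iva 97): {"e":{"fyd":56,"zl":12},"ht":68,"iva":97,"j":42,"je":16,"k":59,"rlh":1,"sq":82,"tog":77,"wew":78,"zv":15}
After op 21 (add /fcn 82): {"e":{"fyd":56,"zl":12},"fcn":82,"ht":68,"iva":97,"j":42,"je":16,"k":59,"rlh":1,"sq":82,"tog":77,"wew":78,"zv":15}
Value at /e/zl: 12

Answer: 12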